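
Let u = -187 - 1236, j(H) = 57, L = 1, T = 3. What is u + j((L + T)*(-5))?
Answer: -1366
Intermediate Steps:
u = -1423
u + j((L + T)*(-5)) = -1423 + 57 = -1366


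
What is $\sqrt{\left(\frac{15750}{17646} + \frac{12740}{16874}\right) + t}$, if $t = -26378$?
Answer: $\frac{i \sqrt{96093537145528483}}{1908709} \approx 162.41 i$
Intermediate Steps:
$\sqrt{\left(\frac{15750}{17646} + \frac{12740}{16874}\right) + t} = \sqrt{\left(\frac{15750}{17646} + \frac{12740}{16874}\right) - 26378} = \sqrt{\left(15750 \cdot \frac{1}{17646} + 12740 \cdot \frac{1}{16874}\right) - 26378} = \sqrt{\left(\frac{2625}{2941} + \frac{490}{649}\right) - 26378} = \sqrt{\frac{3144715}{1908709} - 26378} = \sqrt{- \frac{50344781287}{1908709}} = \frac{i \sqrt{96093537145528483}}{1908709}$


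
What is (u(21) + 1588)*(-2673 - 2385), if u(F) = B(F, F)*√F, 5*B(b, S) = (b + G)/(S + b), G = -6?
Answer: -8032104 - 2529*√21/7 ≈ -8.0338e+6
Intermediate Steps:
B(b, S) = (-6 + b)/(5*(S + b)) (B(b, S) = ((b - 6)/(S + b))/5 = ((-6 + b)/(S + b))/5 = (-6 + b)/(5*(S + b)))
u(F) = (-6 + F)/(10*√F) (u(F) = ((-6 + F)/(5*(F + F)))*√F = ((-6 + F)/(5*((2*F))))*√F = ((1/(2*F))*(-6 + F)/5)*√F = ((-6 + F)/(10*F))*√F = (-6 + F)/(10*√F))
(u(21) + 1588)*(-2673 - 2385) = ((-6 + 21)/(10*√21) + 1588)*(-2673 - 2385) = ((⅒)*(√21/21)*15 + 1588)*(-5058) = (√21/14 + 1588)*(-5058) = (1588 + √21/14)*(-5058) = -8032104 - 2529*√21/7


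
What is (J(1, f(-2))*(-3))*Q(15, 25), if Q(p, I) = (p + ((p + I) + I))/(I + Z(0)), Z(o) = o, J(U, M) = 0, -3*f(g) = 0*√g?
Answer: 0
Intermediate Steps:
f(g) = 0 (f(g) = -0*√g = -⅓*0 = 0)
Q(p, I) = (2*I + 2*p)/I (Q(p, I) = (p + ((p + I) + I))/(I + 0) = (p + ((I + p) + I))/I = (p + (p + 2*I))/I = (2*I + 2*p)/I)
(J(1, f(-2))*(-3))*Q(15, 25) = (0*(-3))*(2 + 2*15/25) = 0*(2 + 2*15*(1/25)) = 0*(2 + 6/5) = 0*(16/5) = 0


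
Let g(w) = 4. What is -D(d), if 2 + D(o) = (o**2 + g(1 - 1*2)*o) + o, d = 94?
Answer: -9304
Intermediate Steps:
D(o) = -2 + o**2 + 5*o (D(o) = -2 + ((o**2 + 4*o) + o) = -2 + (o**2 + 5*o) = -2 + o**2 + 5*o)
-D(d) = -(-2 + 94**2 + 5*94) = -(-2 + 8836 + 470) = -1*9304 = -9304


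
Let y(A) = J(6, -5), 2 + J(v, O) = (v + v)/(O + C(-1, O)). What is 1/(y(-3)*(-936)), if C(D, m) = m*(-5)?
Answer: 5/6552 ≈ 0.00076313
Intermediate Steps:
C(D, m) = -5*m
J(v, O) = -2 - v/(2*O) (J(v, O) = -2 + (v + v)/(O - 5*O) = -2 + (2*v)/((-4*O)) = -2 + (2*v)*(-1/(4*O)) = -2 - v/(2*O))
y(A) = -7/5 (y(A) = -2 - 1/2*6/(-5) = -2 - 1/2*6*(-1/5) = -2 + 3/5 = -7/5)
1/(y(-3)*(-936)) = 1/(-7/5*(-936)) = 1/(6552/5) = 5/6552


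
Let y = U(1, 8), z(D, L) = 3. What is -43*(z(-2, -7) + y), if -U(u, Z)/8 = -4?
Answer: -1505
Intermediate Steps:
U(u, Z) = 32 (U(u, Z) = -8*(-4) = 32)
y = 32
-43*(z(-2, -7) + y) = -43*(3 + 32) = -43*35 = -1505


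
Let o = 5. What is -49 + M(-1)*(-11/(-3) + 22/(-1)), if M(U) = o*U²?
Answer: -422/3 ≈ -140.67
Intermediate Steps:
M(U) = 5*U²
-49 + M(-1)*(-11/(-3) + 22/(-1)) = -49 + (5*(-1)²)*(-11/(-3) + 22/(-1)) = -49 + (5*1)*(-11*(-⅓) + 22*(-1)) = -49 + 5*(11/3 - 22) = -49 + 5*(-55/3) = -49 - 275/3 = -422/3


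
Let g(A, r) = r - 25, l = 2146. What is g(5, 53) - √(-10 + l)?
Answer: 28 - 2*√534 ≈ -18.217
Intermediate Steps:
g(A, r) = -25 + r
g(5, 53) - √(-10 + l) = (-25 + 53) - √(-10 + 2146) = 28 - √2136 = 28 - 2*√534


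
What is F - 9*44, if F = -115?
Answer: -511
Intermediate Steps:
F - 9*44 = -115 - 9*44 = -115 - 396 = -511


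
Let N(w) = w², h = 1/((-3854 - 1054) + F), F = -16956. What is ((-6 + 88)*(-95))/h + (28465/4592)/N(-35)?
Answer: 191617442828093/1125040 ≈ 1.7032e+8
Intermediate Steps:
h = -1/21864 (h = 1/((-3854 - 1054) - 16956) = 1/(-4908 - 16956) = 1/(-21864) = -1/21864 ≈ -4.5737e-5)
((-6 + 88)*(-95))/h + (28465/4592)/N(-35) = ((-6 + 88)*(-95))/(-1/21864) + (28465/4592)/((-35)²) = (82*(-95))*(-21864) + (28465*(1/4592))/1225 = -7790*(-21864) + (28465/4592)*(1/1225) = 170320560 + 5693/1125040 = 191617442828093/1125040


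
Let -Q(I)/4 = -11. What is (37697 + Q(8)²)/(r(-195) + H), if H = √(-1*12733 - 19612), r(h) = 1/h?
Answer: -7728435/1229918626 - 1507044825*I*√32345/1229918626 ≈ -0.0062837 - 220.37*I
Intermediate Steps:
Q(I) = 44 (Q(I) = -4*(-11) = 44)
H = I*√32345 (H = √(-12733 - 19612) = √(-32345) = I*√32345 ≈ 179.85*I)
(37697 + Q(8)²)/(r(-195) + H) = (37697 + 44²)/(1/(-195) + I*√32345) = (37697 + 1936)/(-1/195 + I*√32345) = 39633/(-1/195 + I*√32345)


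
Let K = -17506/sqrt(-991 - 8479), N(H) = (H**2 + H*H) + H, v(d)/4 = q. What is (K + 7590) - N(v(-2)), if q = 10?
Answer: 4350 + 8753*I*sqrt(9470)/4735 ≈ 4350.0 + 179.89*I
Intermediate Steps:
v(d) = 40 (v(d) = 4*10 = 40)
N(H) = H + 2*H**2 (N(H) = (H**2 + H**2) + H = 2*H**2 + H = H + 2*H**2)
K = 8753*I*sqrt(9470)/4735 (K = -17506*(-I*sqrt(9470)/9470) = -(-8753)*I*sqrt(9470)/4735 = 8753*I*sqrt(9470)/4735 ≈ 179.89*I)
(K + 7590) - N(v(-2)) = (8753*I*sqrt(9470)/4735 + 7590) - 40*(1 + 2*40) = (7590 + 8753*I*sqrt(9470)/4735) - 40*(1 + 80) = (7590 + 8753*I*sqrt(9470)/4735) - 40*81 = (7590 + 8753*I*sqrt(9470)/4735) - 1*3240 = (7590 + 8753*I*sqrt(9470)/4735) - 3240 = 4350 + 8753*I*sqrt(9470)/4735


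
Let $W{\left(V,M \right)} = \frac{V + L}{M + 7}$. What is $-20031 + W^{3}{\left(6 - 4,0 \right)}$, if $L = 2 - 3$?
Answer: $- \frac{6870632}{343} \approx -20031.0$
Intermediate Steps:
$L = -1$
$W{\left(V,M \right)} = \frac{-1 + V}{7 + M}$ ($W{\left(V,M \right)} = \frac{V - 1}{M + 7} = \frac{-1 + V}{7 + M}$)
$-20031 + W^{3}{\left(6 - 4,0 \right)} = -20031 + \left(\frac{-1 + \left(6 - 4\right)}{7 + 0}\right)^{3} = -20031 + \left(\frac{-1 + \left(6 - 4\right)}{7}\right)^{3} = -20031 + \left(\frac{-1 + 2}{7}\right)^{3} = -20031 + \left(\frac{1}{7} \cdot 1\right)^{3} = -20031 + \left(\frac{1}{7}\right)^{3} = -20031 + \frac{1}{343} = - \frac{6870632}{343}$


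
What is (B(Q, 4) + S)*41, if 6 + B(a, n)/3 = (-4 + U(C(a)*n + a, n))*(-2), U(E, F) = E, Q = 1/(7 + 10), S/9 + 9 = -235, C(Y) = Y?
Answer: -1527660/17 ≈ -89862.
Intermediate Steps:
S = -2196 (S = -81 + 9*(-235) = -81 - 2115 = -2196)
Q = 1/17 ≈ 0.058824
B(a, n) = 6 - 6*a - 6*a*n (B(a, n) = -18 + 3*((-4 + (a*n + a))*(-2)) = -18 + 3*((-4 + (a + a*n))*(-2)) = -18 + 3*((-4 + a + a*n)*(-2)) = -18 + 3*(8 - 2*a - 2*a*n) = -18 + (24 - 6*a - 6*a*n) = 6 - 6*a - 6*a*n)
(B(Q, 4) + S)*41 = ((6 - 6*1/17 - 6*1/17*4) - 2196)*41 = ((6 - 6/17 - 24/17) - 2196)*41 = (72/17 - 2196)*41 = -37260/17*41 = -1527660/17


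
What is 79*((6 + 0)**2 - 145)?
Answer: -8611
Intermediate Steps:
79*((6 + 0)**2 - 145) = 79*(6**2 - 145) = 79*(36 - 145) = 79*(-109) = -8611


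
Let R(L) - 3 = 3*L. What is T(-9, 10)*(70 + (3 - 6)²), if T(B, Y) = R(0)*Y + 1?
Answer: 2449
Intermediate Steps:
R(L) = 3 + 3*L
T(B, Y) = 1 + 3*Y (T(B, Y) = (3 + 3*0)*Y + 1 = (3 + 0)*Y + 1 = 3*Y + 1 = 1 + 3*Y)
T(-9, 10)*(70 + (3 - 6)²) = (1 + 3*10)*(70 + (3 - 6)²) = (1 + 30)*(70 + (-3)²) = 31*(70 + 9) = 31*79 = 2449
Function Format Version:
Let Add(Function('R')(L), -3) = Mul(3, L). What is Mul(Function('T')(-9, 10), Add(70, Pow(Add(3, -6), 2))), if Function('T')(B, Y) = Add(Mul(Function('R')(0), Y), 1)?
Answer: 2449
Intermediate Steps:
Function('R')(L) = Add(3, Mul(3, L))
Function('T')(B, Y) = Add(1, Mul(3, Y)) (Function('T')(B, Y) = Add(Mul(Add(3, Mul(3, 0)), Y), 1) = Add(Mul(Add(3, 0), Y), 1) = Add(Mul(3, Y), 1) = Add(1, Mul(3, Y)))
Mul(Function('T')(-9, 10), Add(70, Pow(Add(3, -6), 2))) = Mul(Add(1, Mul(3, 10)), Add(70, Pow(Add(3, -6), 2))) = Mul(Add(1, 30), Add(70, Pow(-3, 2))) = Mul(31, Add(70, 9)) = Mul(31, 79) = 2449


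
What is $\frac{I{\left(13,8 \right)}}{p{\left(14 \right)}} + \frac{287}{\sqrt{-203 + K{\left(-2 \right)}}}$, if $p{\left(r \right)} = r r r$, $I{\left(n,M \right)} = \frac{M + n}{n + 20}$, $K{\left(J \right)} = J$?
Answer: $\frac{1}{4312} - \frac{7 i \sqrt{205}}{5} \approx 0.00023191 - 20.045 i$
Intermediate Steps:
$I{\left(n,M \right)} = \frac{M + n}{20 + n}$
$p{\left(r \right)} = r^{3}$ ($p{\left(r \right)} = r^{2} r = r^{3}$)
$\frac{I{\left(13,8 \right)}}{p{\left(14 \right)}} + \frac{287}{\sqrt{-203 + K{\left(-2 \right)}}} = \frac{\frac{1}{20 + 13} \left(8 + 13\right)}{14^{3}} + \frac{287}{\sqrt{-203 - 2}} = \frac{\frac{1}{33} \cdot 21}{2744} + \frac{287}{\sqrt{-205}} = \frac{1}{33} \cdot 21 \cdot \frac{1}{2744} + \frac{287}{i \sqrt{205}} = \frac{7}{11} \cdot \frac{1}{2744} + 287 \left(- \frac{i \sqrt{205}}{205}\right) = \frac{1}{4312} - \frac{7 i \sqrt{205}}{5}$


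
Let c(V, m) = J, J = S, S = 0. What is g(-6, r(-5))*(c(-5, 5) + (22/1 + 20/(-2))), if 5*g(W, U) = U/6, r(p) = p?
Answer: -2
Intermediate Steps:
g(W, U) = U/30 (g(W, U) = (U/6)/5 = U/30)
J = 0
c(V, m) = 0
g(-6, r(-5))*(c(-5, 5) + (22/1 + 20/(-2))) = ((1/30)*(-5))*(0 + (22/1 + 20/(-2))) = -(0 + (22*1 + 20*(-½)))/6 = -(0 + (22 - 10))/6 = -(0 + 12)/6 = -⅙*12 = -2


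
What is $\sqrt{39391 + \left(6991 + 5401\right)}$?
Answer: $\sqrt{51783} \approx 227.56$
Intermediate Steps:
$\sqrt{39391 + \left(6991 + 5401\right)} = \sqrt{39391 + 12392} = \sqrt{51783}$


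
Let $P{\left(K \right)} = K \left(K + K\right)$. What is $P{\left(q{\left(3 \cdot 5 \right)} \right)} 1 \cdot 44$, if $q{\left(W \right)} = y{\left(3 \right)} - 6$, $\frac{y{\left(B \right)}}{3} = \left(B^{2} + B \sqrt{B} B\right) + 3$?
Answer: $271656 + 142560 \sqrt{3} \approx 5.1858 \cdot 10^{5}$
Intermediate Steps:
$y{\left(B \right)} = 9 + 3 B^{2} + 3 B^{\frac{5}{2}}$ ($y{\left(B \right)} = 3 \left(\left(B^{2} + B \sqrt{B} B\right) + 3\right) = 3 \left(\left(B^{2} + B^{\frac{3}{2}} B\right) + 3\right) = 3 \left(\left(B^{2} + B^{\frac{5}{2}}\right) + 3\right) = 3 \left(3 + B^{2} + B^{\frac{5}{2}}\right) = 9 + 3 B^{2} + 3 B^{\frac{5}{2}}$)
$q{\left(W \right)} = 30 + 27 \sqrt{3}$ ($q{\left(W \right)} = \left(9 + 3 \cdot 3^{2} + 3 \cdot 3^{\frac{5}{2}}\right) - 6 = \left(9 + 3 \cdot 9 + 3 \cdot 9 \sqrt{3}\right) - 6 = \left(9 + 27 + 27 \sqrt{3}\right) - 6 = \left(36 + 27 \sqrt{3}\right) - 6 = 30 + 27 \sqrt{3}$)
$P{\left(K \right)} = 2 K^{2}$ ($P{\left(K \right)} = K 2 K = 2 K^{2}$)
$P{\left(q{\left(3 \cdot 5 \right)} \right)} 1 \cdot 44 = 2 \left(30 + 27 \sqrt{3}\right)^{2} \cdot 1 \cdot 44 = 2 \left(30 + 27 \sqrt{3}\right)^{2} \cdot 44 = 88 \left(30 + 27 \sqrt{3}\right)^{2}$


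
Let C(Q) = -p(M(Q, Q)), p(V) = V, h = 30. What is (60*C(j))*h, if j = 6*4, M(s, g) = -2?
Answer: 3600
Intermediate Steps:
j = 24
C(Q) = 2 (C(Q) = -1*(-2) = 2)
(60*C(j))*h = (60*2)*30 = 120*30 = 3600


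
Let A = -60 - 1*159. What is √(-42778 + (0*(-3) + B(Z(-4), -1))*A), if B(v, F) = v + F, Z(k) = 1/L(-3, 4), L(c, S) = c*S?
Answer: 3*I*√18907/2 ≈ 206.25*I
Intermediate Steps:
A = -219 (A = -60 - 159 = -219)
L(c, S) = S*c
Z(k) = -1/12 (Z(k) = 1/(4*(-3)) = 1/(-12) = -1/12)
B(v, F) = F + v
√(-42778 + (0*(-3) + B(Z(-4), -1))*A) = √(-42778 + (0*(-3) + (-1 - 1/12))*(-219)) = √(-42778 + (0 - 13/12)*(-219)) = √(-42778 - 13/12*(-219)) = √(-42778 + 949/4) = √(-170163/4) = 3*I*√18907/2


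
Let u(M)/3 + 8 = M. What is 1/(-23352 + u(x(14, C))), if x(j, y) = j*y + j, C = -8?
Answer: -1/23670 ≈ -4.2248e-5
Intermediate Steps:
x(j, y) = j + j*y
u(M) = -24 + 3*M
1/(-23352 + u(x(14, C))) = 1/(-23352 + (-24 + 3*(14*(1 - 8)))) = 1/(-23352 + (-24 + 3*(14*(-7)))) = 1/(-23352 + (-24 + 3*(-98))) = 1/(-23352 + (-24 - 294)) = 1/(-23352 - 318) = 1/(-23670) = -1/23670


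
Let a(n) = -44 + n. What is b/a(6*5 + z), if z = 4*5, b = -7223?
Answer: -7223/6 ≈ -1203.8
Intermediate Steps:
z = 20
b/a(6*5 + z) = -7223/(-44 + (6*5 + 20)) = -7223/(-44 + (30 + 20)) = -7223/(-44 + 50) = -7223/6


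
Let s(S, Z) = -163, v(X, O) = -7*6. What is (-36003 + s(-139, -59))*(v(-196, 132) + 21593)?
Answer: -779413466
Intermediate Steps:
v(X, O) = -42
(-36003 + s(-139, -59))*(v(-196, 132) + 21593) = (-36003 - 163)*(-42 + 21593) = -36166*21551 = -779413466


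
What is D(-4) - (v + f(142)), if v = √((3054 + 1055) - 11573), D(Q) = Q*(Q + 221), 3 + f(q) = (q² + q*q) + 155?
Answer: -41348 - 2*I*√1866 ≈ -41348.0 - 86.394*I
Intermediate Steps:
f(q) = 152 + 2*q² (f(q) = -3 + ((q² + q*q) + 155) = -3 + ((q² + q²) + 155) = -3 + (2*q² + 155) = -3 + (155 + 2*q²) = 152 + 2*q²)
D(Q) = Q*(221 + Q)
v = 2*I*√1866 (v = √(4109 - 11573) = √(-7464) = 2*I*√1866 ≈ 86.394*I)
D(-4) - (v + f(142)) = -4*(221 - 4) - (2*I*√1866 + (152 + 2*142²)) = -4*217 - (2*I*√1866 + (152 + 2*20164)) = -868 - (2*I*√1866 + (152 + 40328)) = -868 - (2*I*√1866 + 40480) = -868 - (40480 + 2*I*√1866) = -868 + (-40480 - 2*I*√1866) = -41348 - 2*I*√1866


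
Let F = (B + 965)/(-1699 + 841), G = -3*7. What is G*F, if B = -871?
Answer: 329/143 ≈ 2.3007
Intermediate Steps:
G = -21
F = -47/429 (F = (-871 + 965)/(-1699 + 841) = 94/(-858) = 94*(-1/858) = -47/429 ≈ -0.10956)
G*F = -21*(-47/429) = 329/143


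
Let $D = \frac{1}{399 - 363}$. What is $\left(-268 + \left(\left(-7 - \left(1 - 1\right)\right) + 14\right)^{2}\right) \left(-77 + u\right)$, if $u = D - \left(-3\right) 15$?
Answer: $\frac{84023}{12} \approx 7001.9$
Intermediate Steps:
$D = \frac{1}{36} \approx 0.027778$
$u = \frac{1621}{36}$ ($u = \frac{1}{36} - \left(-3\right) 15 = \frac{1}{36} - -45 = \frac{1}{36} + 45 = \frac{1621}{36} \approx 45.028$)
$\left(-268 + \left(\left(-7 - \left(1 - 1\right)\right) + 14\right)^{2}\right) \left(-77 + u\right) = \left(-268 + \left(\left(-7 - \left(1 - 1\right)\right) + 14\right)^{2}\right) \left(-77 + \frac{1621}{36}\right) = \left(-268 + \left(\left(-7 - 0\right) + 14\right)^{2}\right) \left(- \frac{1151}{36}\right) = \left(-268 + \left(\left(-7 + 0\right) + 14\right)^{2}\right) \left(- \frac{1151}{36}\right) = \left(-268 + \left(-7 + 14\right)^{2}\right) \left(- \frac{1151}{36}\right) = \left(-268 + 7^{2}\right) \left(- \frac{1151}{36}\right) = \left(-268 + 49\right) \left(- \frac{1151}{36}\right) = \left(-219\right) \left(- \frac{1151}{36}\right) = \frac{84023}{12}$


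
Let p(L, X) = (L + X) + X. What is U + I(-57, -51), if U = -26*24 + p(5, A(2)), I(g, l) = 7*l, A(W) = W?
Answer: -972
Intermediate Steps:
p(L, X) = L + 2*X
U = -615 (U = -26*24 + (5 + 2*2) = -624 + (5 + 4) = -624 + 9 = -615)
U + I(-57, -51) = -615 + 7*(-51) = -615 - 357 = -972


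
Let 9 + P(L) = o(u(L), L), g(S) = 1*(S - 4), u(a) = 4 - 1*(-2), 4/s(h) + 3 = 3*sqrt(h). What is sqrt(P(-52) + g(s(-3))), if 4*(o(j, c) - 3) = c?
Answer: sqrt(-23 + 4/(3*(-1 + I*sqrt(3)))) ≈ 0.05976 - 4.8308*I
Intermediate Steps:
s(h) = 4/(-3 + 3*sqrt(h))
u(a) = 6 (u(a) = 4 + 2 = 6)
o(j, c) = 3 + c/4
g(S) = -4 + S (g(S) = 1*(-4 + S) = -4 + S)
P(L) = -6 + L/4 (P(L) = -9 + (3 + L/4) = -6 + L/4)
sqrt(P(-52) + g(s(-3))) = sqrt((-6 + (1/4)*(-52)) + (-4 + 4/(3*(-1 + sqrt(-3))))) = sqrt((-6 - 13) + (-4 + 4/(3*(-1 + I*sqrt(3))))) = sqrt(-19 + (-4 + 4/(3*(-1 + I*sqrt(3))))) = sqrt(-23 + 4/(3*(-1 + I*sqrt(3))))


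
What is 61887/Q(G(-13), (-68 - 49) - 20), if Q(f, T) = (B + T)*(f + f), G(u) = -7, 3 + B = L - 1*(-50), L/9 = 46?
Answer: -2947/216 ≈ -13.644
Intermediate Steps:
L = 414 (L = 9*46 = 414)
B = 461 (B = -3 + (414 - 1*(-50)) = -3 + (414 + 50) = -3 + 464 = 461)
Q(f, T) = 2*f*(461 + T) (Q(f, T) = (461 + T)*(f + f) = (461 + T)*(2*f) = 2*f*(461 + T))
61887/Q(G(-13), (-68 - 49) - 20) = 61887/((2*(-7)*(461 + ((-68 - 49) - 20)))) = 61887/((2*(-7)*(461 + (-117 - 20)))) = 61887/((2*(-7)*(461 - 137))) = 61887/((2*(-7)*324)) = 61887/(-4536) = 61887*(-1/4536) = -2947/216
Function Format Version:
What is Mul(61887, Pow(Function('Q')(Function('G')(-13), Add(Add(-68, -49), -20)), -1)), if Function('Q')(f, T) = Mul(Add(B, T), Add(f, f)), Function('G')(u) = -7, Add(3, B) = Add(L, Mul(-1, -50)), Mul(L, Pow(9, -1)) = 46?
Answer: Rational(-2947, 216) ≈ -13.644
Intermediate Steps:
L = 414 (L = Mul(9, 46) = 414)
B = 461 (B = Add(-3, Add(414, Mul(-1, -50))) = Add(-3, Add(414, 50)) = Add(-3, 464) = 461)
Function('Q')(f, T) = Mul(2, f, Add(461, T)) (Function('Q')(f, T) = Mul(Add(461, T), Add(f, f)) = Mul(Add(461, T), Mul(2, f)) = Mul(2, f, Add(461, T)))
Mul(61887, Pow(Function('Q')(Function('G')(-13), Add(Add(-68, -49), -20)), -1)) = Mul(61887, Pow(Mul(2, -7, Add(461, Add(Add(-68, -49), -20))), -1)) = Mul(61887, Pow(Mul(2, -7, Add(461, Add(-117, -20))), -1)) = Mul(61887, Pow(Mul(2, -7, Add(461, -137)), -1)) = Mul(61887, Pow(Mul(2, -7, 324), -1)) = Mul(61887, Pow(-4536, -1)) = Mul(61887, Rational(-1, 4536)) = Rational(-2947, 216)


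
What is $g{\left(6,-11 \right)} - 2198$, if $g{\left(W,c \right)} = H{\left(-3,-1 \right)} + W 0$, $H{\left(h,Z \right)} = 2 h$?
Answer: $-2204$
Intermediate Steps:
$g{\left(W,c \right)} = -6$ ($g{\left(W,c \right)} = 2 \left(-3\right) + W 0 = -6 + 0 = -6$)
$g{\left(6,-11 \right)} - 2198 = -6 - 2198 = -2204$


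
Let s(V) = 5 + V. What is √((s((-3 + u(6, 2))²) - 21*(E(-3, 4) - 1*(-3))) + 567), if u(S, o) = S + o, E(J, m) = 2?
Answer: 2*√123 ≈ 22.181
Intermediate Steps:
√((s((-3 + u(6, 2))²) - 21*(E(-3, 4) - 1*(-3))) + 567) = √(((5 + (-3 + (6 + 2))²) - 21*(2 - 1*(-3))) + 567) = √(((5 + (-3 + 8)²) - 21*(2 + 3)) + 567) = √(((5 + 5²) - 21*5) + 567) = √(((5 + 25) - 105) + 567) = √((30 - 105) + 567) = √(-75 + 567) = √492 = 2*√123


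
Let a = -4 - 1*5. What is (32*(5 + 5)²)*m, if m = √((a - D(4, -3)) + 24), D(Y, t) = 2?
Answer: 3200*√13 ≈ 11538.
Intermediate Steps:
a = -9 (a = -4 - 5 = -9)
m = √13 (m = √((-9 - 1*2) + 24) = √((-9 - 2) + 24) = √(-11 + 24) = √13 ≈ 3.6056)
(32*(5 + 5)²)*m = (32*(5 + 5)²)*√13 = (32*10²)*√13 = (32*100)*√13 = 3200*√13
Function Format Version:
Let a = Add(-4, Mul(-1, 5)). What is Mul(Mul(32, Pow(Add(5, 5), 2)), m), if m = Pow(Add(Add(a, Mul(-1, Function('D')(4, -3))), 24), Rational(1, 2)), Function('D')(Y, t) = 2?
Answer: Mul(3200, Pow(13, Rational(1, 2))) ≈ 11538.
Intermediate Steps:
a = -9 (a = Add(-4, -5) = -9)
m = Pow(13, Rational(1, 2)) (m = Pow(Add(Add(-9, Mul(-1, 2)), 24), Rational(1, 2)) = Pow(Add(Add(-9, -2), 24), Rational(1, 2)) = Pow(Add(-11, 24), Rational(1, 2)) = Pow(13, Rational(1, 2)) ≈ 3.6056)
Mul(Mul(32, Pow(Add(5, 5), 2)), m) = Mul(Mul(32, Pow(Add(5, 5), 2)), Pow(13, Rational(1, 2))) = Mul(Mul(32, Pow(10, 2)), Pow(13, Rational(1, 2))) = Mul(Mul(32, 100), Pow(13, Rational(1, 2))) = Mul(3200, Pow(13, Rational(1, 2)))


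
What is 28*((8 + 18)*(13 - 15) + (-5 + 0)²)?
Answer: -756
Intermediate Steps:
28*((8 + 18)*(13 - 15) + (-5 + 0)²) = 28*(26*(-2) + (-5)²) = 28*(-52 + 25) = 28*(-27) = -756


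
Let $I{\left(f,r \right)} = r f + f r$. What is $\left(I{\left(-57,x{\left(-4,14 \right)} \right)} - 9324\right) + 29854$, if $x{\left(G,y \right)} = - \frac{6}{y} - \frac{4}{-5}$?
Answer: $\frac{717068}{35} \approx 20488.0$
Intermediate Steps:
$x{\left(G,y \right)} = \frac{4}{5} - \frac{6}{y}$ ($x{\left(G,y \right)} = - \frac{6}{y} - - \frac{4}{5} = - \frac{6}{y} + \frac{4}{5} = \frac{4}{5} - \frac{6}{y}$)
$I{\left(f,r \right)} = 2 f r$ ($I{\left(f,r \right)} = f r + f r = 2 f r$)
$\left(I{\left(-57,x{\left(-4,14 \right)} \right)} - 9324\right) + 29854 = \left(2 \left(-57\right) \left(\frac{4}{5} - \frac{6}{14}\right) - 9324\right) + 29854 = \left(2 \left(-57\right) \left(\frac{4}{5} - \frac{3}{7}\right) - 9324\right) + 29854 = \left(2 \left(-57\right) \frac{13}{35} - 9324\right) + 29854 = \left(- \frac{1482}{35} - 9324\right) + 29854 = - \frac{327822}{35} + 29854 = \frac{717068}{35}$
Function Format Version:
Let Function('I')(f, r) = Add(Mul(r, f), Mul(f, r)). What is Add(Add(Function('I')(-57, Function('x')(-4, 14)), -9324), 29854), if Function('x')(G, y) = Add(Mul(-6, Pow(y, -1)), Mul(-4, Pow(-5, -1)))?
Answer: Rational(717068, 35) ≈ 20488.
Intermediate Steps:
Function('x')(G, y) = Add(Rational(4, 5), Mul(-6, Pow(y, -1))) (Function('x')(G, y) = Add(Mul(-6, Pow(y, -1)), Mul(-4, Rational(-1, 5))) = Add(Mul(-6, Pow(y, -1)), Rational(4, 5)) = Add(Rational(4, 5), Mul(-6, Pow(y, -1))))
Function('I')(f, r) = Mul(2, f, r) (Function('I')(f, r) = Add(Mul(f, r), Mul(f, r)) = Mul(2, f, r))
Add(Add(Function('I')(-57, Function('x')(-4, 14)), -9324), 29854) = Add(Add(Mul(2, -57, Add(Rational(4, 5), Mul(-6, Pow(14, -1)))), -9324), 29854) = Add(Add(Mul(2, -57, Add(Rational(4, 5), Mul(-6, Rational(1, 14)))), -9324), 29854) = Add(Add(Mul(2, -57, Add(Rational(4, 5), Rational(-3, 7))), -9324), 29854) = Add(Add(Mul(2, -57, Rational(13, 35)), -9324), 29854) = Add(Add(Rational(-1482, 35), -9324), 29854) = Add(Rational(-327822, 35), 29854) = Rational(717068, 35)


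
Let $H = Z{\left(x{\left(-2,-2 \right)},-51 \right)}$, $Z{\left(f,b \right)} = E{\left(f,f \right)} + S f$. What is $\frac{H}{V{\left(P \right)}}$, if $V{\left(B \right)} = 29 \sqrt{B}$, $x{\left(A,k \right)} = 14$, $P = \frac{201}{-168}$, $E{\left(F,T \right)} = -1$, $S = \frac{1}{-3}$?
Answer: $\frac{34 i \sqrt{938}}{5829} \approx 0.17864 i$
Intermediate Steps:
$S = - \frac{1}{3} \approx -0.33333$
$P = - \frac{67}{56}$ ($P = 201 \left(- \frac{1}{168}\right) = - \frac{67}{56} \approx -1.1964$)
$Z{\left(f,b \right)} = -1 - \frac{f}{3}$
$H = - \frac{17}{3}$ ($H = -1 - \frac{14}{3} = - \frac{17}{3} \approx -5.6667$)
$\frac{H}{V{\left(P \right)}} = - \frac{17}{3 \cdot 29 \sqrt{- \frac{67}{56}}} = - \frac{17}{3 \cdot 29 \frac{i \sqrt{938}}{28}} = - \frac{17}{3 \frac{29 i \sqrt{938}}{28}} = - \frac{17 \left(- \frac{2 i \sqrt{938}}{1943}\right)}{3} = \frac{34 i \sqrt{938}}{5829}$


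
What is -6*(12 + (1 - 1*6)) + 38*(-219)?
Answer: -8364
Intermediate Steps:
-6*(12 + (1 - 1*6)) + 38*(-219) = -6*(12 + (1 - 6)) - 8322 = -6*(12 - 5) - 8322 = -6*7 - 8322 = -42 - 8322 = -8364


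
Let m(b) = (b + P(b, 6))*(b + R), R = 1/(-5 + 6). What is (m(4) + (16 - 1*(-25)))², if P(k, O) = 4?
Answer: 6561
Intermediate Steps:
R = 1 (R = 1/1 = 1)
m(b) = (1 + b)*(4 + b) (m(b) = (b + 4)*(b + 1) = (4 + b)*(1 + b) = (1 + b)*(4 + b))
(m(4) + (16 - 1*(-25)))² = ((4 + 4² + 5*4) + (16 - 1*(-25)))² = ((4 + 16 + 20) + (16 + 25))² = (40 + 41)² = 81² = 6561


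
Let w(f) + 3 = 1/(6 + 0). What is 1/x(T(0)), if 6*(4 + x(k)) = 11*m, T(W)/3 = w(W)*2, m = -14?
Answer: -3/89 ≈ -0.033708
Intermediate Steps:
w(f) = -17/6 (w(f) = -3 + 1/(6 + 0) = -3 + 1/6 = -3 + ⅙ = -17/6)
T(W) = -17 (T(W) = 3*(-17/6*2) = 3*(-17/3) = -17)
x(k) = -89/3 (x(k) = -4 + (11*(-14))/6 = -4 + (⅙)*(-154) = -4 - 77/3 = -89/3)
1/x(T(0)) = 1/(-89/3) = -3/89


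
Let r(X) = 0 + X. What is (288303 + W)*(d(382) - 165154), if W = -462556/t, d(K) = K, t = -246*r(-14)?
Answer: -13627371813456/287 ≈ -4.7482e+10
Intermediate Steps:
r(X) = X
t = 3444 (t = -246*(-14) = 3444)
W = -115639/861 (W = -462556/3444 = -462556*1/3444 = -115639/861 ≈ -134.31)
(288303 + W)*(d(382) - 165154) = (288303 - 115639/861)*(382 - 165154) = (248113244/861)*(-164772) = -13627371813456/287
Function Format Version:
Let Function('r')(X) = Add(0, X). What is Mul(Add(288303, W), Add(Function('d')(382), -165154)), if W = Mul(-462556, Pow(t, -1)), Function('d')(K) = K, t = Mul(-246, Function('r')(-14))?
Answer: Rational(-13627371813456, 287) ≈ -4.7482e+10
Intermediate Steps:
Function('r')(X) = X
t = 3444 (t = Mul(-246, -14) = 3444)
W = Rational(-115639, 861) (W = Mul(-462556, Pow(3444, -1)) = Mul(-462556, Rational(1, 3444)) = Rational(-115639, 861) ≈ -134.31)
Mul(Add(288303, W), Add(Function('d')(382), -165154)) = Mul(Add(288303, Rational(-115639, 861)), Add(382, -165154)) = Mul(Rational(248113244, 861), -164772) = Rational(-13627371813456, 287)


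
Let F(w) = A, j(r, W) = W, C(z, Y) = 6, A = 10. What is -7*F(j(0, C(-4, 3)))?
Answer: -70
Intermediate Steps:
F(w) = 10
-7*F(j(0, C(-4, 3))) = -7*10 = -70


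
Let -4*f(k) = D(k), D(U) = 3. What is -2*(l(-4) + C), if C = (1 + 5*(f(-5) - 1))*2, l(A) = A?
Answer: 39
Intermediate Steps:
f(k) = -3/4 (f(k) = -1/4*3 = -3/4)
C = -31/2 (C = (1 + 5*(-3/4 - 1))*2 = (1 + 5*(-7/4))*2 = (1 - 35/4)*2 = -31/4*2 = -31/2 ≈ -15.500)
-2*(l(-4) + C) = -2*(-4 - 31/2) = -2*(-39/2) = 39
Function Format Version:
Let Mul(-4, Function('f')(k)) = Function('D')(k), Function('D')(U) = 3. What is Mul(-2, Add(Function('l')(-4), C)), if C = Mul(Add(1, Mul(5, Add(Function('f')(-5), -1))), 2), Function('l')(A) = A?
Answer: 39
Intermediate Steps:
Function('f')(k) = Rational(-3, 4) (Function('f')(k) = Mul(Rational(-1, 4), 3) = Rational(-3, 4))
C = Rational(-31, 2) (C = Mul(Add(1, Mul(5, Add(Rational(-3, 4), -1))), 2) = Mul(Add(1, Mul(5, Rational(-7, 4))), 2) = Mul(Add(1, Rational(-35, 4)), 2) = Mul(Rational(-31, 4), 2) = Rational(-31, 2) ≈ -15.500)
Mul(-2, Add(Function('l')(-4), C)) = Mul(-2, Add(-4, Rational(-31, 2))) = Mul(-2, Rational(-39, 2)) = 39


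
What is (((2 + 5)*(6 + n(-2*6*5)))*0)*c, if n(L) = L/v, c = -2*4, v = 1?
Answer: 0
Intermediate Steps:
c = -8
n(L) = L (n(L) = L/1 = L*1 = L)
(((2 + 5)*(6 + n(-2*6*5)))*0)*c = (((2 + 5)*(6 - 2*6*5))*0)*(-8) = ((7*(6 - 12*5))*0)*(-8) = ((7*(6 - 60))*0)*(-8) = ((7*(-54))*0)*(-8) = -378*0*(-8) = 0*(-8) = 0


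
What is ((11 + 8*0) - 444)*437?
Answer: -189221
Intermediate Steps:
((11 + 8*0) - 444)*437 = ((11 + 0) - 444)*437 = (11 - 444)*437 = -433*437 = -189221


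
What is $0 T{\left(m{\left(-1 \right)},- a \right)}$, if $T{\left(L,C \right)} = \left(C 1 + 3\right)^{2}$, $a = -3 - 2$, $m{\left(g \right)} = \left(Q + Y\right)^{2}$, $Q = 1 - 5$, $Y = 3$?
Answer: $0$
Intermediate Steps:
$Q = -4$ ($Q = 1 - 5 = -4$)
$m{\left(g \right)} = 1$ ($m{\left(g \right)} = \left(-4 + 3\right)^{2} = \left(-1\right)^{2} = 1$)
$a = -5$
$T{\left(L,C \right)} = \left(3 + C\right)^{2}$ ($T{\left(L,C \right)} = \left(C + 3\right)^{2} = \left(3 + C\right)^{2}$)
$0 T{\left(m{\left(-1 \right)},- a \right)} = 0 \left(3 - -5\right)^{2} = 0 \left(3 + 5\right)^{2} = 0 \cdot 8^{2} = 0 \cdot 64 = 0$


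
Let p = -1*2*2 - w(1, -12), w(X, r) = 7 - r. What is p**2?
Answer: 529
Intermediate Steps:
p = -23 (p = -1*2*2 - (7 - 1*(-12)) = -2*2 - (7 + 12) = -4 - 1*19 = -4 - 19 = -23)
p**2 = (-23)**2 = 529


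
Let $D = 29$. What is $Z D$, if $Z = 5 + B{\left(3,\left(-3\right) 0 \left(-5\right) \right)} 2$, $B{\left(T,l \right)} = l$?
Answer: $145$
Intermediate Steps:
$Z = 5$ ($Z = 5 + \left(-3\right) 0 \left(-5\right) 2 = 5 + 0 \left(-5\right) 2 = 5 + 0 \cdot 2 = 5 + 0 = 5$)
$Z D = 5 \cdot 29 = 145$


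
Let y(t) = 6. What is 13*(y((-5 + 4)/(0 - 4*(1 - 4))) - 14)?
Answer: -104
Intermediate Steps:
13*(y((-5 + 4)/(0 - 4*(1 - 4))) - 14) = 13*(6 - 14) = 13*(-8) = -104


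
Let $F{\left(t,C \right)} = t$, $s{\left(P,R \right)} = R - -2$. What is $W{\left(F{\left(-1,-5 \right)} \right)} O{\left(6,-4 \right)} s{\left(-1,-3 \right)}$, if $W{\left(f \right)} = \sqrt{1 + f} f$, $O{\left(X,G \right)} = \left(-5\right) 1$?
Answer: $0$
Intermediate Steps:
$s{\left(P,R \right)} = 2 + R$ ($s{\left(P,R \right)} = R + 2 = 2 + R$)
$O{\left(X,G \right)} = -5$
$W{\left(f \right)} = f \sqrt{1 + f}$
$W{\left(F{\left(-1,-5 \right)} \right)} O{\left(6,-4 \right)} s{\left(-1,-3 \right)} = - \sqrt{1 - 1} \left(-5\right) \left(2 - 3\right) = - \sqrt{0} \left(-5\right) \left(-1\right) = \left(-1\right) 0 \left(-5\right) \left(-1\right) = 0 \left(-5\right) \left(-1\right) = 0 \left(-1\right) = 0$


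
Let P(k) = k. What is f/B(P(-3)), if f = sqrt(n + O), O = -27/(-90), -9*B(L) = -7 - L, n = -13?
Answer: 9*I*sqrt(1270)/40 ≈ 8.0183*I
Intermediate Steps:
B(L) = 7/9 + L/9 (B(L) = -(-7 - L)/9 = 7/9 + L/9)
O = 3/10 (O = -27*(-1/90) = 3/10 ≈ 0.30000)
f = I*sqrt(1270)/10 (f = sqrt(-13 + 3/10) = sqrt(-127/10) = I*sqrt(1270)/10 ≈ 3.5637*I)
f/B(P(-3)) = (I*sqrt(1270)/10)/(7/9 + (1/9)*(-3)) = (I*sqrt(1270)/10)/(7/9 - 1/3) = (I*sqrt(1270)/10)/(4/9) = (I*sqrt(1270)/10)*(9/4) = 9*I*sqrt(1270)/40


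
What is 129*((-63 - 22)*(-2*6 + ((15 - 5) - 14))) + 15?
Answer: 175455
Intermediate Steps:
129*((-63 - 22)*(-2*6 + ((15 - 5) - 14))) + 15 = 129*(-85*(-12 + (10 - 14))) + 15 = 129*(-85*(-12 - 4)) + 15 = 129*(-85*(-16)) + 15 = 129*1360 + 15 = 175440 + 15 = 175455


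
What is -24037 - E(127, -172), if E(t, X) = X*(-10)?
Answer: -25757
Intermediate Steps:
E(t, X) = -10*X
-24037 - E(127, -172) = -24037 - (-10)*(-172) = -24037 - 1*1720 = -24037 - 1720 = -25757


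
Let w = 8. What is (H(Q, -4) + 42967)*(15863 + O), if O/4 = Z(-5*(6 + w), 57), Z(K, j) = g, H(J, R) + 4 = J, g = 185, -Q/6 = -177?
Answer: 730947075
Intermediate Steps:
Q = 1062 (Q = -6*(-177) = 1062)
H(J, R) = -4 + J
Z(K, j) = 185
O = 740 (O = 4*185 = 740)
(H(Q, -4) + 42967)*(15863 + O) = ((-4 + 1062) + 42967)*(15863 + 740) = (1058 + 42967)*16603 = 44025*16603 = 730947075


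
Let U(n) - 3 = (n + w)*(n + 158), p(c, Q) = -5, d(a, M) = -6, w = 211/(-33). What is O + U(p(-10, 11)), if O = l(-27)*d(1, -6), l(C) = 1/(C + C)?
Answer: -172276/99 ≈ -1740.2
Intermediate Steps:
w = -211/33 (w = 211*(-1/33) = -211/33 ≈ -6.3939)
l(C) = 1/(2*C)
U(n) = 3 + (158 + n)*(-211/33 + n) (U(n) = 3 + (n - 211/33)*(n + 158) = 3 + (-211/33 + n)*(158 + n) = 3 + (158 + n)*(-211/33 + n))
O = ⅑ (O = ((½)/(-27))*(-6) = ((½)*(-1/27))*(-6) = -1/54*(-6) = ⅑ ≈ 0.11111)
O + U(p(-10, 11)) = ⅑ + (-33239/33 + (-5)² + (5003/33)*(-5)) = ⅑ + (-33239/33 + 25 - 25015/33) = ⅑ - 19143/11 = -172276/99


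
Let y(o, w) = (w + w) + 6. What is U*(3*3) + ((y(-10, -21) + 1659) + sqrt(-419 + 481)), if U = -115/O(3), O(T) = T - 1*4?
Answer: 2658 + sqrt(62) ≈ 2665.9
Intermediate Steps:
O(T) = -4 + T (O(T) = T - 4 = -4 + T)
y(o, w) = 6 + 2*w (y(o, w) = 2*w + 6 = 6 + 2*w)
U = 115 (U = -115/(-4 + 3) = -115/(-1) = -115*(-1) = 115)
U*(3*3) + ((y(-10, -21) + 1659) + sqrt(-419 + 481)) = 115*(3*3) + (((6 + 2*(-21)) + 1659) + sqrt(-419 + 481)) = 115*9 + (((6 - 42) + 1659) + sqrt(62)) = 1035 + ((-36 + 1659) + sqrt(62)) = 1035 + (1623 + sqrt(62)) = 2658 + sqrt(62)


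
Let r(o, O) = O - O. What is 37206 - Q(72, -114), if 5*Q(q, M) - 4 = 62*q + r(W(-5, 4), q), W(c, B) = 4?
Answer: 181562/5 ≈ 36312.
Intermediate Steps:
r(o, O) = 0
Q(q, M) = ⅘ + 62*q/5 (Q(q, M) = ⅘ + (62*q + 0)/5 = ⅘ + (62*q)/5 = ⅘ + 62*q/5)
37206 - Q(72, -114) = 37206 - (⅘ + (62/5)*72) = 37206 - (⅘ + 4464/5) = 37206 - 1*4468/5 = 37206 - 4468/5 = 181562/5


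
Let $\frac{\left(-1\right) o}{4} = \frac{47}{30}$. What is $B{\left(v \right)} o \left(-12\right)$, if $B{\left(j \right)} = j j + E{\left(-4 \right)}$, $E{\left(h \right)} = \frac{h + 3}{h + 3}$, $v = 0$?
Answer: $\frac{376}{5} \approx 75.2$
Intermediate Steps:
$E{\left(h \right)} = 1$ ($E{\left(h \right)} = \frac{3 + h}{3 + h} = 1$)
$o = - \frac{94}{15}$ ($o = - 4 \cdot \frac{47}{30} = - 4 \cdot 47 \cdot \frac{1}{30} = \left(-4\right) \frac{47}{30} = - \frac{94}{15} \approx -6.2667$)
$B{\left(j \right)} = 1 + j^{2}$ ($B{\left(j \right)} = j j + 1 = j^{2} + 1 = 1 + j^{2}$)
$B{\left(v \right)} o \left(-12\right) = \left(1 + 0^{2}\right) \left(- \frac{94}{15}\right) \left(-12\right) = \left(1 + 0\right) \left(- \frac{94}{15}\right) \left(-12\right) = 1 \left(- \frac{94}{15}\right) \left(-12\right) = \left(- \frac{94}{15}\right) \left(-12\right) = \frac{376}{5}$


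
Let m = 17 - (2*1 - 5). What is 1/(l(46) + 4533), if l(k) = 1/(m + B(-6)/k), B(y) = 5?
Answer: 925/4193071 ≈ 0.00022060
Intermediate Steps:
m = 20 (m = 17 - (2 - 5) = 17 - 1*(-3) = 17 + 3 = 20)
l(k) = 1/(20 + 5/k)
1/(l(46) + 4533) = 1/((1/5)*46/(1 + 4*46) + 4533) = 1/((1/5)*46/(1 + 184) + 4533) = 1/((1/5)*46/185 + 4533) = 1/((1/5)*46*(1/185) + 4533) = 1/(46/925 + 4533) = 1/(4193071/925) = 925/4193071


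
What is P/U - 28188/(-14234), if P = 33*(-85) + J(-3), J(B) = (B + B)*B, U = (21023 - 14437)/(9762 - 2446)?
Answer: -72510307440/23436281 ≈ -3093.9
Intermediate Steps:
U = 3293/3658 (U = 6586/7316 = 6586*(1/7316) = 3293/3658 ≈ 0.90022)
J(B) = 2*B**2 (J(B) = (2*B)*B = 2*B**2)
P = -2787 (P = 33*(-85) + 2*(-3)**2 = -2805 + 2*9 = -2805 + 18 = -2787)
P/U - 28188/(-14234) = -2787/3293/3658 - 28188/(-14234) = -2787*3658/3293 - 28188*(-1/14234) = -10194846/3293 + 14094/7117 = -72510307440/23436281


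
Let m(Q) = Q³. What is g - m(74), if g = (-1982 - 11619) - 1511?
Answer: -420336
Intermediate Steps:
g = -15112 (g = -13601 - 1511 = -15112)
g - m(74) = -15112 - 1*74³ = -15112 - 1*405224 = -15112 - 405224 = -420336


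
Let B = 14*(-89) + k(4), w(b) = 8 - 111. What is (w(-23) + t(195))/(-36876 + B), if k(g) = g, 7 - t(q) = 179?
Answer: 275/38118 ≈ 0.0072144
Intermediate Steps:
w(b) = -103
t(q) = -172 (t(q) = 7 - 1*179 = 7 - 179 = -172)
B = -1242 (B = 14*(-89) + 4 = -1246 + 4 = -1242)
(w(-23) + t(195))/(-36876 + B) = (-103 - 172)/(-36876 - 1242) = -275/(-38118) = -275*(-1/38118) = 275/38118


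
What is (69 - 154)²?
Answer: 7225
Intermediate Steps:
(69 - 154)² = (-85)² = 7225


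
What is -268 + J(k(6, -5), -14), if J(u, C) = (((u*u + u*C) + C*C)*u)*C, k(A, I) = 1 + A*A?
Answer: -542614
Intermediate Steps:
k(A, I) = 1 + A**2
J(u, C) = C*u*(C**2 + u**2 + C*u) (J(u, C) = (((u**2 + C*u) + C**2)*u)*C = ((C**2 + u**2 + C*u)*u)*C = (u*(C**2 + u**2 + C*u))*C = C*u*(C**2 + u**2 + C*u))
-268 + J(k(6, -5), -14) = -268 - 14*(1 + 6**2)*((-14)**2 + (1 + 6**2)**2 - 14*(1 + 6**2)) = -268 - 14*(1 + 36)*(196 + (1 + 36)**2 - 14*(1 + 36)) = -268 - 14*37*(196 + 37**2 - 14*37) = -268 - 14*37*(196 + 1369 - 518) = -268 - 14*37*1047 = -268 - 542346 = -542614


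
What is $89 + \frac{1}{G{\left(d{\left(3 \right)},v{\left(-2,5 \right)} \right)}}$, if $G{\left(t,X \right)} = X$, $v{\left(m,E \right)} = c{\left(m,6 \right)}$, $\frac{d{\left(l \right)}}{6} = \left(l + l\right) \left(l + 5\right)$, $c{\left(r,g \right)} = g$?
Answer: $\frac{535}{6} \approx 89.167$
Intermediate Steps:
$d{\left(l \right)} = 12 l \left(5 + l\right)$ ($d{\left(l \right)} = 6 \left(l + l\right) \left(l + 5\right) = 6 \cdot 2 l \left(5 + l\right) = 12 l \left(5 + l\right)$)
$v{\left(m,E \right)} = 6$
$89 + \frac{1}{G{\left(d{\left(3 \right)},v{\left(-2,5 \right)} \right)}} = 89 + \frac{1}{6} = \frac{535}{6}$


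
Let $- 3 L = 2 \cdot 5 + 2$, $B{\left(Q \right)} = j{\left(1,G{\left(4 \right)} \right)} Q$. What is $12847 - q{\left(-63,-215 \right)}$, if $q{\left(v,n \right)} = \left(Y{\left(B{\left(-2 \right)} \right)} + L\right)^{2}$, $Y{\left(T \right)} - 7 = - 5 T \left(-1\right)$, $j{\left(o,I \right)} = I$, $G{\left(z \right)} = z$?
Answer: $11478$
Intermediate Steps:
$B{\left(Q \right)} = 4 Q$
$Y{\left(T \right)} = 7 + 5 T$ ($Y{\left(T \right)} = 7 + - 5 T \left(-1\right) = 7 + 5 T$)
$L = -4$ ($L = - \frac{2 \cdot 5 + 2}{3} = - \frac{10 + 2}{3} = \left(- \frac{1}{3}\right) 12 = -4$)
$q{\left(v,n \right)} = 1369$ ($q{\left(v,n \right)} = \left(\left(7 + 5 \cdot 4 \left(-2\right)\right) - 4\right)^{2} = \left(\left(7 + 5 \left(-8\right)\right) - 4\right)^{2} = \left(\left(7 - 40\right) - 4\right)^{2} = \left(-33 - 4\right)^{2} = \left(-37\right)^{2} = 1369$)
$12847 - q{\left(-63,-215 \right)} = 12847 - 1369 = 11478$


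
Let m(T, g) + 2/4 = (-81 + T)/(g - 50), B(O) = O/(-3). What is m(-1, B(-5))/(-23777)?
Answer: -347/6895330 ≈ -5.0324e-5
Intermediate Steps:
B(O) = -O/3 (B(O) = O*(-1/3) = -O/3)
m(T, g) = -1/2 + (-81 + T)/(-50 + g) (m(T, g) = -1/2 + (-81 + T)/(g - 50) = -1/2 + (-81 + T)/(-50 + g))
m(-1, B(-5))/(-23777) = ((-56 - 1 - (-1)*(-5)/6)/(-50 - 1/3*(-5)))/(-23777) = ((-56 - 1 - 1/2*5/3)/(-50 + 5/3))*(-1/23777) = ((-56 - 1 - 5/6)/(-145/3))*(-1/23777) = -3/145*(-347/6)*(-1/23777) = (347/290)*(-1/23777) = -347/6895330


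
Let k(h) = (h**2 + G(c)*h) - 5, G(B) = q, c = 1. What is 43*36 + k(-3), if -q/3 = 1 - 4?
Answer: 1525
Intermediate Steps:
q = 9 (q = -3*(1 - 4) = -3*(-3) = 9)
G(B) = 9
k(h) = -5 + h**2 + 9*h (k(h) = (h**2 + 9*h) - 5 = -5 + h**2 + 9*h)
43*36 + k(-3) = 43*36 + (-5 + (-3)**2 + 9*(-3)) = 1548 + (-5 + 9 - 27) = 1548 - 23 = 1525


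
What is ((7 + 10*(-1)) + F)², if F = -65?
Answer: 4624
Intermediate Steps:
((7 + 10*(-1)) + F)² = ((7 + 10*(-1)) - 65)² = ((7 - 10) - 65)² = (-3 - 65)² = (-68)² = 4624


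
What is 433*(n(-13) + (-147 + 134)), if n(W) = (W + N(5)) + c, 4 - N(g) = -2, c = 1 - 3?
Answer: -9526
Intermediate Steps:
c = -2
N(g) = 6 (N(g) = 4 - 1*(-2) = 4 + 2 = 6)
n(W) = 4 + W (n(W) = (W + 6) - 2 = (6 + W) - 2 = 4 + W)
433*(n(-13) + (-147 + 134)) = 433*((4 - 13) + (-147 + 134)) = 433*(-9 - 13) = 433*(-22) = -9526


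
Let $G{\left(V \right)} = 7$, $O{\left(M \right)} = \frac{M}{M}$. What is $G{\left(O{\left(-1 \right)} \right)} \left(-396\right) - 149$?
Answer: $-2921$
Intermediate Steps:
$O{\left(M \right)} = 1$
$G{\left(O{\left(-1 \right)} \right)} \left(-396\right) - 149 = 7 \left(-396\right) - 149 = -2772 - 149 = -2921$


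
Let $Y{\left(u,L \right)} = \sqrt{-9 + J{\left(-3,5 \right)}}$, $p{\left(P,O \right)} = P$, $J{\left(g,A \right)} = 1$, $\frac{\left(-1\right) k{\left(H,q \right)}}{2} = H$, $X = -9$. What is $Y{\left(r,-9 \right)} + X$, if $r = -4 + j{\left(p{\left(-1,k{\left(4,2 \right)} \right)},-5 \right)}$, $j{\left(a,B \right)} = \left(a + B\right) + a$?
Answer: $-9 + 2 i \sqrt{2} \approx -9.0 + 2.8284 i$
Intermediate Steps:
$k{\left(H,q \right)} = - 2 H$
$j{\left(a,B \right)} = B + 2 a$ ($j{\left(a,B \right)} = \left(B + a\right) + a = B + 2 a$)
$r = -11$ ($r = -4 + \left(-5 + 2 \left(-1\right)\right) = -4 - 7 = -11$)
$Y{\left(u,L \right)} = 2 i \sqrt{2}$ ($Y{\left(u,L \right)} = \sqrt{-9 + 1} = \sqrt{-8} = 2 i \sqrt{2}$)
$Y{\left(r,-9 \right)} + X = 2 i \sqrt{2} - 9 = -9 + 2 i \sqrt{2}$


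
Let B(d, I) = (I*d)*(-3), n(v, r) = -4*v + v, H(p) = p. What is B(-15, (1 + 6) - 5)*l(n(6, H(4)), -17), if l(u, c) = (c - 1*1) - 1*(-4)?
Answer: -1260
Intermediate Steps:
n(v, r) = -3*v
l(u, c) = 3 + c (l(u, c) = (c - 1) + 4 = (-1 + c) + 4 = 3 + c)
B(d, I) = -3*I*d
B(-15, (1 + 6) - 5)*l(n(6, H(4)), -17) = (-3*((1 + 6) - 5)*(-15))*(3 - 17) = -3*(7 - 5)*(-15)*(-14) = -3*2*(-15)*(-14) = 90*(-14) = -1260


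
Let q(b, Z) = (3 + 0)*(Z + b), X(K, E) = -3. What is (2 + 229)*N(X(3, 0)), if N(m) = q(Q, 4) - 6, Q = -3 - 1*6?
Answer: -4851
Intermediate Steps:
Q = -9 (Q = -3 - 6 = -9)
q(b, Z) = 3*Z + 3*b (q(b, Z) = 3*(Z + b) = 3*Z + 3*b)
N(m) = -21 (N(m) = (3*4 + 3*(-9)) - 6 = (12 - 27) - 6 = -15 - 6 = -21)
(2 + 229)*N(X(3, 0)) = (2 + 229)*(-21) = 231*(-21) = -4851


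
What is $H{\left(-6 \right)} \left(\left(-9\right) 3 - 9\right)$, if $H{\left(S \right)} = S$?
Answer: $216$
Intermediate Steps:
$H{\left(-6 \right)} \left(\left(-9\right) 3 - 9\right) = - 6 \left(\left(-9\right) 3 - 9\right) = - 6 \left(-27 - 9\right) = \left(-6\right) \left(-36\right) = 216$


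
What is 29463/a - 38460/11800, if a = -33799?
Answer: -82378647/19941410 ≈ -4.1310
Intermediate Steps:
29463/a - 38460/11800 = 29463/(-33799) - 38460/11800 = 29463*(-1/33799) - 38460*1/11800 = -29463/33799 - 1923/590 = -82378647/19941410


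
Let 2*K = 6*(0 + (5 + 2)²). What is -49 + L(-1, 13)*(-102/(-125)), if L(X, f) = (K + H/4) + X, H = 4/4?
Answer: 3517/50 ≈ 70.340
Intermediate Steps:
H = 1 (H = 4*(¼) = 1)
K = 147 (K = (6*(0 + (5 + 2)²))/2 = (6*(0 + 7²))/2 = (6*(0 + 49))/2 = (6*49)/2 = (½)*294 = 147)
L(X, f) = 589/4 + X (L(X, f) = (147 + 1/4) + X = (147 + 1*(¼)) + X = (147 + ¼) + X = 589/4 + X)
-49 + L(-1, 13)*(-102/(-125)) = -49 + (589/4 - 1)*(-102/(-125)) = -49 + 585*(-102*(-1/125))/4 = -49 + (585/4)*(102/125) = -49 + 5967/50 = 3517/50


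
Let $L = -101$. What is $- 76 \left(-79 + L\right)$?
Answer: $13680$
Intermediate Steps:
$- 76 \left(-79 + L\right) = - 76 \left(-79 - 101\right) = \left(-76\right) \left(-180\right) = 13680$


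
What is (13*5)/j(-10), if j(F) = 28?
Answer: 65/28 ≈ 2.3214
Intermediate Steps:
(13*5)/j(-10) = (13*5)/28 = 65*(1/28) = 65/28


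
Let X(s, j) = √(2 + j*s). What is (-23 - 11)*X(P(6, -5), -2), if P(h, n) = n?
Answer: -68*√3 ≈ -117.78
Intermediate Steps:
(-23 - 11)*X(P(6, -5), -2) = (-23 - 11)*√(2 - 2*(-5)) = -34*√(2 + 10) = -68*√3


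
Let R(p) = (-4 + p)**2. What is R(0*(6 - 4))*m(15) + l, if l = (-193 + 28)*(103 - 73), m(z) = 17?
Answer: -4678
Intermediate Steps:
l = -4950 (l = -165*30 = -4950)
R(0*(6 - 4))*m(15) + l = (-4 + 0*(6 - 4))**2*17 - 4950 = (-4 + 0*2)**2*17 - 4950 = (-4 + 0)**2*17 - 4950 = (-4)**2*17 - 4950 = 16*17 - 4950 = 272 - 4950 = -4678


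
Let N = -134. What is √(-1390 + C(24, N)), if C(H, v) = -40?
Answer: I*√1430 ≈ 37.815*I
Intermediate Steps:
√(-1390 + C(24, N)) = √(-1390 - 40) = √(-1430) = I*√1430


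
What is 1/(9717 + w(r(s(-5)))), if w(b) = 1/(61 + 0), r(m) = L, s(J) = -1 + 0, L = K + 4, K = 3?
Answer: 61/592738 ≈ 0.00010291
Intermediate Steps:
L = 7 (L = 3 + 4 = 7)
s(J) = -1
r(m) = 7
w(b) = 1/61
1/(9717 + w(r(s(-5)))) = 1/(9717 + 1/61) = 1/(592738/61) = 61/592738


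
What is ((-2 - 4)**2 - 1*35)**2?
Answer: 1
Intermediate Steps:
((-2 - 4)**2 - 1*35)**2 = ((-6)**2 - 35)**2 = (36 - 35)**2 = 1**2 = 1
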